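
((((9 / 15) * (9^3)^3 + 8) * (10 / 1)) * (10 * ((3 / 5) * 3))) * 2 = 83682828504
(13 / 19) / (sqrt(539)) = 13 * sqrt(11) / 1463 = 0.03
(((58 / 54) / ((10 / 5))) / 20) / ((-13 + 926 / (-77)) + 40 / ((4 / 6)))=2233 / 2908440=0.00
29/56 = 0.52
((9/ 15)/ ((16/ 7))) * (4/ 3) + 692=13847/ 20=692.35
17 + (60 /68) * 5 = 364 /17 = 21.41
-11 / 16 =-0.69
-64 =-64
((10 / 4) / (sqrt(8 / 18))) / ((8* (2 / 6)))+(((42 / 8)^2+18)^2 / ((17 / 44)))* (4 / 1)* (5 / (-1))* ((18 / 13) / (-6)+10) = -7424220825 / 7072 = -1049804.98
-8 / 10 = -4 / 5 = -0.80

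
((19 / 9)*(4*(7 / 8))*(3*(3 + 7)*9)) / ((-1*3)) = -665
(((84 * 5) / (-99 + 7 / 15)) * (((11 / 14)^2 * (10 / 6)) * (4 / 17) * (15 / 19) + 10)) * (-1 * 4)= 173.76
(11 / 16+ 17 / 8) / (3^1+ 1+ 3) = 45 / 112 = 0.40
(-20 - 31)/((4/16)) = -204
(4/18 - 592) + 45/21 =-37147/63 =-589.63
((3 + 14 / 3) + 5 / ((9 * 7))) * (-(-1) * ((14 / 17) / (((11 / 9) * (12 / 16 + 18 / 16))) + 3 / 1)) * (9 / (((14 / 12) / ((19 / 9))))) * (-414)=-8038045152 / 45815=-175445.71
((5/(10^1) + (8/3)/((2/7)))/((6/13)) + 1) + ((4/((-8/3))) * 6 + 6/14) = 3461/252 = 13.73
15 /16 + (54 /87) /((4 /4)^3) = 723 /464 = 1.56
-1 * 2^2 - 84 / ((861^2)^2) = -104677490488 / 26169372621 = -4.00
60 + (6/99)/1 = 1982/33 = 60.06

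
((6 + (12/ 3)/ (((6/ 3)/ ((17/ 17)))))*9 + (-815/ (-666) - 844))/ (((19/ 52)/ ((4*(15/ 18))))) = -133467620/ 18981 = -7031.64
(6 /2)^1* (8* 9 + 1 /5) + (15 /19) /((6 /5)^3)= 1484669 /6840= 217.06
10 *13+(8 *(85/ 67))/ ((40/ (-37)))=8081/ 67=120.61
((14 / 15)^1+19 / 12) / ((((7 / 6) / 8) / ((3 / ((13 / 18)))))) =32616 / 455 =71.68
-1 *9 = -9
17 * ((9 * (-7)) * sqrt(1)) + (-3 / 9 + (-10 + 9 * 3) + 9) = -3136 / 3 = -1045.33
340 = 340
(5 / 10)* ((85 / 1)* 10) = 425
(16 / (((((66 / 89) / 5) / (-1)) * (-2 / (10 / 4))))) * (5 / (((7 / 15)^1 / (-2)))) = -222500 / 77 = -2889.61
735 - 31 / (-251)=184516 / 251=735.12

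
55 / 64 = 0.86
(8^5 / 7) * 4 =131072 / 7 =18724.57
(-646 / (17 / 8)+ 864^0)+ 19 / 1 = -284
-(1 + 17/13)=-2.31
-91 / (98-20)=-7 / 6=-1.17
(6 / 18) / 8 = 0.04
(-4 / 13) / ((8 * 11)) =-1 / 286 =-0.00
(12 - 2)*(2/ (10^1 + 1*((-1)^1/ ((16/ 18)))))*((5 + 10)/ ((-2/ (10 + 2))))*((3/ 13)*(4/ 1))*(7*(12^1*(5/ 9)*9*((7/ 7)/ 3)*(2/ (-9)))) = 5376000/ 923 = 5824.49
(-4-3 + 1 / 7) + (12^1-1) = 29 / 7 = 4.14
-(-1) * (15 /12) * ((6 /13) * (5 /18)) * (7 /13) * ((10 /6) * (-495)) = -48125 /676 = -71.19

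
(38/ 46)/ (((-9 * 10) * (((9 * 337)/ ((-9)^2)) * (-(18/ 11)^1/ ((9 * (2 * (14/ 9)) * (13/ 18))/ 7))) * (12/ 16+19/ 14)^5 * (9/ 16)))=374084558848/ 20198323690446105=0.00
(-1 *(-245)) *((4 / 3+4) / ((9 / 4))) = 15680 / 27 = 580.74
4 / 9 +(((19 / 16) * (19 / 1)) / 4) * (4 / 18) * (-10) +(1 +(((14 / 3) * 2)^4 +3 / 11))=108025241 / 14256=7577.53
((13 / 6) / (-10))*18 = -39 / 10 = -3.90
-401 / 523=-0.77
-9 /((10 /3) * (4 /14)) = -189 /20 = -9.45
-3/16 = -0.19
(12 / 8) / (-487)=-3 / 974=-0.00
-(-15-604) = 619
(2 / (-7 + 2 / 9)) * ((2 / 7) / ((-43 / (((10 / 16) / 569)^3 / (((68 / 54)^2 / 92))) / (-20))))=-94314375 / 31281023236382752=-0.00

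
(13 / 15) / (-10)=-13 / 150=-0.09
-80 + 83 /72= -5677 /72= -78.85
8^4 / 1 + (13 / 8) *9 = 32885 / 8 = 4110.62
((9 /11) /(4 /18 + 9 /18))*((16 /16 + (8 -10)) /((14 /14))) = -162 /143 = -1.13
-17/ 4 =-4.25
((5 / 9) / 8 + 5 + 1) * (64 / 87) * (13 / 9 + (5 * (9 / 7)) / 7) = 3642832 / 345303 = 10.55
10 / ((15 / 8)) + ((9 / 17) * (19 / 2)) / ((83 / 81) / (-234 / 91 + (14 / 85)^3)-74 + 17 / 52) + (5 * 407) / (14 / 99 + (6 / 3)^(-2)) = 14164046599906658246 / 2721572025855261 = 5204.36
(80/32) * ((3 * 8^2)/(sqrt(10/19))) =48 * sqrt(190) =661.63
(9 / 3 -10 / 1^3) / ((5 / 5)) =-7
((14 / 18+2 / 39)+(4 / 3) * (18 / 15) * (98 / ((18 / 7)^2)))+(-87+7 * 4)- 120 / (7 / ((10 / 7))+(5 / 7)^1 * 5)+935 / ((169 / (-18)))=-6015466312 / 40587885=-148.21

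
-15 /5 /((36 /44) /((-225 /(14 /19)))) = 15675 /14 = 1119.64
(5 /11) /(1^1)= 5 /11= 0.45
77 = 77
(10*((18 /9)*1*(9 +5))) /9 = 280 /9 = 31.11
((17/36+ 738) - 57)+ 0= 24533/36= 681.47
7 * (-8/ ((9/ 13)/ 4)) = -2912/ 9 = -323.56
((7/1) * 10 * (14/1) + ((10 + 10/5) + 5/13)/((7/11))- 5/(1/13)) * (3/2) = 18222/13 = 1401.69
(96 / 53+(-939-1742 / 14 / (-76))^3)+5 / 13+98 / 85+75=-7262666814273626732609 / 8818059897920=-823612778.59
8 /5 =1.60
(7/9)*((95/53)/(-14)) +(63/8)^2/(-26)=-1972253/793728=-2.48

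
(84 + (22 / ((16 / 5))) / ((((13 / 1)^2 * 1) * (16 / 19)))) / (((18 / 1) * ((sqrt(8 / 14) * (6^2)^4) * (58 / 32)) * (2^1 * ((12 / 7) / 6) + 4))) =12726931 * sqrt(7) / 75864250515456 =0.00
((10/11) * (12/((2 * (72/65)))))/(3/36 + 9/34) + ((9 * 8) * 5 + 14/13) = 3809664/10153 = 375.23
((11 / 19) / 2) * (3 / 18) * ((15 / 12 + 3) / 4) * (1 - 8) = -1309 / 3648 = -0.36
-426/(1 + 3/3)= -213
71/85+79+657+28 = 65011/85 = 764.84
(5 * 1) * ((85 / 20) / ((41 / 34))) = 1445 / 82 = 17.62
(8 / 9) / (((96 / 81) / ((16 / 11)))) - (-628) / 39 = 7376 / 429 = 17.19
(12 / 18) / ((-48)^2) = 1 / 3456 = 0.00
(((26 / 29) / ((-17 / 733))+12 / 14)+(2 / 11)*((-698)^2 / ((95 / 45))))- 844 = 29628131844 / 721259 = 41078.35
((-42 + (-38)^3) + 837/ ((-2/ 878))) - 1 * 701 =-423058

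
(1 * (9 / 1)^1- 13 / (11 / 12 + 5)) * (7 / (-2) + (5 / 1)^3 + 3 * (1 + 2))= 126063 / 142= 887.77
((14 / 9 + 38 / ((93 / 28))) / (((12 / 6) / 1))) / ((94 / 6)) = 1813 / 4371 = 0.41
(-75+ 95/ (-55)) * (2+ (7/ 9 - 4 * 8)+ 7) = 168800/ 99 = 1705.05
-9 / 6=-3 / 2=-1.50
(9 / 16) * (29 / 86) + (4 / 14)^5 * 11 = 4870979 / 23126432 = 0.21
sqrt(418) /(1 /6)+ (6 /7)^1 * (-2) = 120.96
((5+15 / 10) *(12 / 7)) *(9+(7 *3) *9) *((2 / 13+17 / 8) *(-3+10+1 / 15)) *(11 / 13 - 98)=-1570589757 / 455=-3451845.62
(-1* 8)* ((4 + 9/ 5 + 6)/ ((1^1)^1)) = -472/ 5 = -94.40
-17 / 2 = -8.50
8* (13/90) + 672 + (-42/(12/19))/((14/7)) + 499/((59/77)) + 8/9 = 13721377/10620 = 1292.03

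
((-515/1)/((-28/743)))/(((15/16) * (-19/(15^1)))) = -1530580/133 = -11508.12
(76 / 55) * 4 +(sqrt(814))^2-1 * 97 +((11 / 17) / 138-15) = 91292849 / 129030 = 707.53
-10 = -10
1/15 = 0.07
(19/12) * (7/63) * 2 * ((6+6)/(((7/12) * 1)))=152/21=7.24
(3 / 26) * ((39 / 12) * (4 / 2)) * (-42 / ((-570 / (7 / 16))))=147 / 6080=0.02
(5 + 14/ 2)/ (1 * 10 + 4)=6/ 7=0.86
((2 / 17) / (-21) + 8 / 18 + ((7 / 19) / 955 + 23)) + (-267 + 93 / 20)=-3714258809 / 15546636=-238.91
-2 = -2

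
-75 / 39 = -25 / 13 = -1.92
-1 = -1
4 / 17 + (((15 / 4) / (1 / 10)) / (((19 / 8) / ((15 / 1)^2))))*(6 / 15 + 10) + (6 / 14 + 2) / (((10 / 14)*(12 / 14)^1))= 358060717 / 9690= 36951.57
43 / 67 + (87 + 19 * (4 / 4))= 7145 / 67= 106.64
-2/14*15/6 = -5/14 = -0.36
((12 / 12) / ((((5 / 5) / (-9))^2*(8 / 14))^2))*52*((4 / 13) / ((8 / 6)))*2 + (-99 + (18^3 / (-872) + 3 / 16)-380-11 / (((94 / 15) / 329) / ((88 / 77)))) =839017471 / 1744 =481088.00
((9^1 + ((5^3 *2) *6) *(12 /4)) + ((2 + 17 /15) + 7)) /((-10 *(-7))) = 67787 /1050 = 64.56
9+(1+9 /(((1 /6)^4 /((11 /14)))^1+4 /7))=734674 /28561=25.72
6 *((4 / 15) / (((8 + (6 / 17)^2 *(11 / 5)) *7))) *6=3468 / 20923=0.17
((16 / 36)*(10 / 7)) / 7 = 40 / 441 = 0.09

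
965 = 965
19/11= 1.73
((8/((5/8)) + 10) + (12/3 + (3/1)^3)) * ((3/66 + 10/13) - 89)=-6784449/1430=-4744.37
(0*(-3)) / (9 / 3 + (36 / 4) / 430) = 0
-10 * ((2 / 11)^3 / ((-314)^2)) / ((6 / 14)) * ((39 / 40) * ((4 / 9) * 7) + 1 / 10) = -1316 / 295270371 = -0.00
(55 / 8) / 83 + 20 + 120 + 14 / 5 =474371 / 3320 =142.88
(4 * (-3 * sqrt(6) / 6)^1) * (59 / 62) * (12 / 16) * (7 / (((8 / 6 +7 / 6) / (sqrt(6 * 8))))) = -7434 * sqrt(2) / 155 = -67.83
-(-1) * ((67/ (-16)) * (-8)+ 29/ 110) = 1857/ 55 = 33.76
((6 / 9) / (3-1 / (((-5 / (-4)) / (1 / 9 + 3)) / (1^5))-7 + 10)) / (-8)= -0.02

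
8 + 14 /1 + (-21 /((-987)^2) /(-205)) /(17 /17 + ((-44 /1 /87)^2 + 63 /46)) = 63746020772068 /2897546393455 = 22.00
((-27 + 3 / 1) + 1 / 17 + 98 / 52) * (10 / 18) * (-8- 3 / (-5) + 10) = -9749 / 306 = -31.86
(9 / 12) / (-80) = -3 / 320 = -0.01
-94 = -94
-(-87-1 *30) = 117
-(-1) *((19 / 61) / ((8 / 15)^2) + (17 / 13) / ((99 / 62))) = 9616741 / 5024448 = 1.91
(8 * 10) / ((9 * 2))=40 / 9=4.44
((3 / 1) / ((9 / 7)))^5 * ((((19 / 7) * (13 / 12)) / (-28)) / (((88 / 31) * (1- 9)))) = 0.32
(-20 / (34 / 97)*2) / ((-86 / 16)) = 15520 / 731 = 21.23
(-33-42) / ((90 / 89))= -445 / 6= -74.17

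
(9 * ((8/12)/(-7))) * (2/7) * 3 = -36/49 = -0.73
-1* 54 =-54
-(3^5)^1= -243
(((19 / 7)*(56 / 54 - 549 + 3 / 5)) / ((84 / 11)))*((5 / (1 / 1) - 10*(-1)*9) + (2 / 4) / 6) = -1258673449 / 68040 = -18499.02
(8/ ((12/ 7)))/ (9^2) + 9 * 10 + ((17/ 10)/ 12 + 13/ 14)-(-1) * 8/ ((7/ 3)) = 6433619/ 68040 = 94.56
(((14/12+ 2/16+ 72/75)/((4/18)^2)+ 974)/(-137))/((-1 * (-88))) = -815677/9644800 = -0.08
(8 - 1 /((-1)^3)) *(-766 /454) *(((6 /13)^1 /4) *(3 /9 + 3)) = -17235 /2951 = -5.84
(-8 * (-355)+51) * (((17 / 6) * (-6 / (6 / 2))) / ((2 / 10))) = -245735 / 3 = -81911.67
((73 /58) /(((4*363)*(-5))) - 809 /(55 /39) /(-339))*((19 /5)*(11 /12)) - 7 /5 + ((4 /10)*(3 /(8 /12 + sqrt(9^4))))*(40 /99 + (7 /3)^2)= 58243278061 /12717381600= 4.58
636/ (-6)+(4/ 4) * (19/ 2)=-193/ 2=-96.50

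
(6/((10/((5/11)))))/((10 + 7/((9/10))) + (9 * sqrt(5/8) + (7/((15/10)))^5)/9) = 30270039552/29267437254913- 28697814 * sqrt(10)/29267437254913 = 0.00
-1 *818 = -818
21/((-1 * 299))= -0.07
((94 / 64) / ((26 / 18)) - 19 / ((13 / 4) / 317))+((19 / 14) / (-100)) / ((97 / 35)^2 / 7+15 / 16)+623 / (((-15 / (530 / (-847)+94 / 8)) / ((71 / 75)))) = -1096845315410477 / 479054004000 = -2289.61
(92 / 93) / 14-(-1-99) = 65146 / 651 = 100.07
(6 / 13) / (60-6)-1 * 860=-859.99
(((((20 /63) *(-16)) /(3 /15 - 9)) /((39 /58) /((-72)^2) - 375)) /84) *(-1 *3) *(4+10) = 2227200 /2893966999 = 0.00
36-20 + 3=19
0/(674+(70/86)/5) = 0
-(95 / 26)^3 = -857375 / 17576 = -48.78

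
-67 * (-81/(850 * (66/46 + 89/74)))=68931/28475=2.42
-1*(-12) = 12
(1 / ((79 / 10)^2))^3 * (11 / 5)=2200000 / 243087455521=0.00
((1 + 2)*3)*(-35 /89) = -315 /89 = -3.54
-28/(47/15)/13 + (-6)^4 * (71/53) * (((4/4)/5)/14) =27331788/1133405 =24.11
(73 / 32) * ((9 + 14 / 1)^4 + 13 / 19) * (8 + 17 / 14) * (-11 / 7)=-8605800786 / 931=-9243609.87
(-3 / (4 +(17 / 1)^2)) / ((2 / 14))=-0.07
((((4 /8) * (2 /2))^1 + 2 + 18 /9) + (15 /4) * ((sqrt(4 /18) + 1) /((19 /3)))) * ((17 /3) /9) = 85 * sqrt(2) /684 + 731 /228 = 3.38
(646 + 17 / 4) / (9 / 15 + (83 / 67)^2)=58379445 / 191648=304.62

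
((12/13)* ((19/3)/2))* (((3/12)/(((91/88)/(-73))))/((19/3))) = -9636/1183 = -8.15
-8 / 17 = -0.47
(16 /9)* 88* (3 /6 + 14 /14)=704 /3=234.67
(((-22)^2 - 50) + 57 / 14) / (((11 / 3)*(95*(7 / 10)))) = 18399 / 10241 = 1.80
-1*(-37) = 37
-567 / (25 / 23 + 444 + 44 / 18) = -117369 / 92639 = -1.27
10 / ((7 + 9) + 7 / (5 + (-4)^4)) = 2610 / 4183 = 0.62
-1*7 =-7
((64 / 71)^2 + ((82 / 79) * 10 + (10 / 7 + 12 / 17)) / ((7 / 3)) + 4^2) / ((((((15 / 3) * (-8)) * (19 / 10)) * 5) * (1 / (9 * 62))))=-32.56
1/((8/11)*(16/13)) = 143/128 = 1.12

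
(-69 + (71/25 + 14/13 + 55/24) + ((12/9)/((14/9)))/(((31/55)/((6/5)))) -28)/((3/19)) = -563.45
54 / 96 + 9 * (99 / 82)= 7497 / 656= 11.43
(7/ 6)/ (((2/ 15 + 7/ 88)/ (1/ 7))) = 220/ 281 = 0.78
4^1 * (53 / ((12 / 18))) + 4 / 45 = 14314 / 45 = 318.09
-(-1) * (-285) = -285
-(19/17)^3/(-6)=6859/29478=0.23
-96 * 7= -672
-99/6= -33/2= -16.50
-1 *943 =-943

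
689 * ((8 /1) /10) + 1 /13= 35833 /65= 551.28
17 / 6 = 2.83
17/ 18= 0.94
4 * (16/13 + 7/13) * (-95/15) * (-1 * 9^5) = 34405884/13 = 2646606.46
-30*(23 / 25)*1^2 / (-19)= 138 / 95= 1.45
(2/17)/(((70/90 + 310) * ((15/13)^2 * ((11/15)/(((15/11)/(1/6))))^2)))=24640200/696164909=0.04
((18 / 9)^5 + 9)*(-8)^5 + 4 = -1343484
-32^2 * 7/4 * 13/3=-23296/3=-7765.33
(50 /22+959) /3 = 10574 /33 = 320.42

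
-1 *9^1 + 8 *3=15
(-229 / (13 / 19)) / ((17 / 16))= -69616 / 221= -315.00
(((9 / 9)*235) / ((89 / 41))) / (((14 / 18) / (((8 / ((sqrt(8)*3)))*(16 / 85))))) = 184992*sqrt(2) / 10591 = 24.70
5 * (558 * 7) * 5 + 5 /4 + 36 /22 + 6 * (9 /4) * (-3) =4294945 /44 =97612.39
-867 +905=38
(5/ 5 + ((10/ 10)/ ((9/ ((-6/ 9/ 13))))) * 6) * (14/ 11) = 1582/ 1287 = 1.23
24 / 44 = 6 / 11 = 0.55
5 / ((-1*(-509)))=5 / 509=0.01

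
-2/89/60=-1/2670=-0.00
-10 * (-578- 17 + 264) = 3310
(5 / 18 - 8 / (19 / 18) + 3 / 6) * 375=-145375 / 57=-2550.44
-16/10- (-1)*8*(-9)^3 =-29168/5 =-5833.60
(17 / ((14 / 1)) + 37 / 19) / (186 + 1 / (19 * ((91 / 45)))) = 0.02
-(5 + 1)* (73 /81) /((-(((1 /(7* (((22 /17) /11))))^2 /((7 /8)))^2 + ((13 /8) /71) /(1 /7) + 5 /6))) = 9756396272 /6916130037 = 1.41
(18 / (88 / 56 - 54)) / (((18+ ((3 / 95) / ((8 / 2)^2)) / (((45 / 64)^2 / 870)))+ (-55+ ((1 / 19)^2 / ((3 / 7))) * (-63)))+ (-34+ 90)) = -5117175 / 328889252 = -0.02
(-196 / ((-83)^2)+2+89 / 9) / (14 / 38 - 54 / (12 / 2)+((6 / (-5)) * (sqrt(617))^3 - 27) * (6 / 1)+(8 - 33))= 144259051825 / 757046429071690167 - 3275833151660 * sqrt(617) / 757046429071690167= -0.00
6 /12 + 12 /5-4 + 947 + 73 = 1018.90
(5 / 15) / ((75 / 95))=19 / 45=0.42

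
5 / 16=0.31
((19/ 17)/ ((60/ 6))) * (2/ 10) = 0.02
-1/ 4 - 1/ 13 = -17/ 52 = -0.33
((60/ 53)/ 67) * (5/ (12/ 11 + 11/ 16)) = 52800/ 1111463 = 0.05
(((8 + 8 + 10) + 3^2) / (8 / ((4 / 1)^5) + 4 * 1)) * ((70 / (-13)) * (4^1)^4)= -12038.03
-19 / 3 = -6.33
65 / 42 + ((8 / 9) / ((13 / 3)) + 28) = 5415 / 182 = 29.75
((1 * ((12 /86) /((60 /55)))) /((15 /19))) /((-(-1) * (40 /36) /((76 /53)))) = 11913 /56975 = 0.21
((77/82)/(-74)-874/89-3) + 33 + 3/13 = 143206731/7020676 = 20.40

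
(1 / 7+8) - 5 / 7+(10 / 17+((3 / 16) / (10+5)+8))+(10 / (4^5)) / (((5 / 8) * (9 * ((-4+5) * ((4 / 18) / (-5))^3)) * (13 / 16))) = -2056801 / 247520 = -8.31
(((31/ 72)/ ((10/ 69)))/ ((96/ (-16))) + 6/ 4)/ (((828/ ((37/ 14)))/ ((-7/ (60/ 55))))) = -588929/ 28615680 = -0.02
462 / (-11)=-42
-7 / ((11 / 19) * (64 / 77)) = -931 / 64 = -14.55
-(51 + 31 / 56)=-2887 / 56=-51.55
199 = 199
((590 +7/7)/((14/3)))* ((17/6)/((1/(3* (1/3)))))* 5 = 50235/28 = 1794.11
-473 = -473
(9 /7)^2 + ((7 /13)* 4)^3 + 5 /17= 11.94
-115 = -115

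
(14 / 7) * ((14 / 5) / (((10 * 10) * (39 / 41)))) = 287 / 4875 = 0.06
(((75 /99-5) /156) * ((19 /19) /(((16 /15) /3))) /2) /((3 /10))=-875 /6864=-0.13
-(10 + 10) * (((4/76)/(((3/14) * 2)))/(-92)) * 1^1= 35/1311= 0.03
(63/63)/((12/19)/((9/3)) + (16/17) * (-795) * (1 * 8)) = -0.00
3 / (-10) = -0.30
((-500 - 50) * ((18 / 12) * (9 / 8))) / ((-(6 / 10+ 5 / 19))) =705375 / 656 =1075.27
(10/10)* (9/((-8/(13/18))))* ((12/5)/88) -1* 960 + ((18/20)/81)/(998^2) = -3786496205707/3944175840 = -960.02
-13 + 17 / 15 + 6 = -88 / 15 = -5.87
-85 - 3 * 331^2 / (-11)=327748 / 11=29795.27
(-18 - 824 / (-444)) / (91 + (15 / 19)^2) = -161728 / 917859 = -0.18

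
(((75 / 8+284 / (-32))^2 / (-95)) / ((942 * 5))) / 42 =-1 / 75171600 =-0.00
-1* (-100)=100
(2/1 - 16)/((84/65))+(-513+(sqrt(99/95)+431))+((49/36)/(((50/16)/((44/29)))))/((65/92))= -77952467/848250+3 *sqrt(1045)/95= -90.88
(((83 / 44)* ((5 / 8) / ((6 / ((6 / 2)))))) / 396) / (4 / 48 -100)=-415 / 27855168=-0.00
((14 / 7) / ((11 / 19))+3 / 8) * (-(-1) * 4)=337 / 22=15.32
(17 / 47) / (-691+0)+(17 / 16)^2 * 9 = 84468325 / 8314112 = 10.16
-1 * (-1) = 1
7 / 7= 1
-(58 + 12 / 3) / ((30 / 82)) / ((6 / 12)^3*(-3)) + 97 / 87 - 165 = 375874 / 1305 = 288.03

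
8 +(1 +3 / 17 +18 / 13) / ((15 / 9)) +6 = 15.54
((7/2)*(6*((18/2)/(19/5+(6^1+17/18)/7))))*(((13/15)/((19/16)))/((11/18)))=29719872/630971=47.10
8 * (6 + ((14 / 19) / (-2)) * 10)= 352 / 19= 18.53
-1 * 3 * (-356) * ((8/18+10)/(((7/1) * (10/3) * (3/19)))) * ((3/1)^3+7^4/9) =840548752/945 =889469.58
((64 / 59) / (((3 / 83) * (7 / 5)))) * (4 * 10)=1062400 / 1239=857.47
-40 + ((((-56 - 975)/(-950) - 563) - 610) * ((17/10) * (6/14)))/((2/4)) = -58109269/33250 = -1747.65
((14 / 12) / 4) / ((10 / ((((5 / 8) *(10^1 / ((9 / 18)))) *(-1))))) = -35 / 96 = -0.36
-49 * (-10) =490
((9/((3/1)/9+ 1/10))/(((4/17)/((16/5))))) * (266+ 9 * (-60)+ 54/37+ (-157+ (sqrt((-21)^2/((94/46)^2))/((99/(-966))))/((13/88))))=-92005099560/293891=-313058.58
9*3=27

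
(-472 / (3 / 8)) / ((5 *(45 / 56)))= -211456 / 675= -313.27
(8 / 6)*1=1.33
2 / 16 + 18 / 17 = 161 / 136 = 1.18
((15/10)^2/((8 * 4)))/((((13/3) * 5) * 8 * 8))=0.00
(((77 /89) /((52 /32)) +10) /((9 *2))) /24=0.02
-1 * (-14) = 14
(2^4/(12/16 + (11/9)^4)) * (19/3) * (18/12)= 3989088/78247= 50.98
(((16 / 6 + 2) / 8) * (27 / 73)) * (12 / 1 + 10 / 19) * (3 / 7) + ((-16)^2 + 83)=943599 / 2774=340.16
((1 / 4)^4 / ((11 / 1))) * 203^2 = 41209 / 2816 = 14.63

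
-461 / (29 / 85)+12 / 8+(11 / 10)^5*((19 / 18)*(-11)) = -1368.41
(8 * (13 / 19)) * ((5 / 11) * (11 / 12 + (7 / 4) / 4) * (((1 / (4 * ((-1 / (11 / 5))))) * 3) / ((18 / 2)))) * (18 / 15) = -169 / 228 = -0.74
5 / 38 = 0.13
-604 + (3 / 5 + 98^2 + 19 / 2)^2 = 9243031481 / 100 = 92430314.81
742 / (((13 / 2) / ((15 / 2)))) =11130 / 13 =856.15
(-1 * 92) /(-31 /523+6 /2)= -24058 /769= -31.28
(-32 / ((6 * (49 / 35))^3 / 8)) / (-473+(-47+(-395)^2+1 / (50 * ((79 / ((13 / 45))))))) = -0.00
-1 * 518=-518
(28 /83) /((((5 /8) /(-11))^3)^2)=13003314429952 /1296875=10026652.09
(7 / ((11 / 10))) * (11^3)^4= 19971816942770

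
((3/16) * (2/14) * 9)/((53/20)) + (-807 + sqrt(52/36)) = -1197453/1484 + sqrt(13)/3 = -805.71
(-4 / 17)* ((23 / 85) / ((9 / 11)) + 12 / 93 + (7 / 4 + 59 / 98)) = -13069603 / 19754595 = -0.66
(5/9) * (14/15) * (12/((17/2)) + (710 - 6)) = 167888/459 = 365.77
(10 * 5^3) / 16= 625 / 8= 78.12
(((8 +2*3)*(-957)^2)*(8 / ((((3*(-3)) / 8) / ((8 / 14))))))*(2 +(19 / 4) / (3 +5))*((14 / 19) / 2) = -945970256 / 19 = -49787908.21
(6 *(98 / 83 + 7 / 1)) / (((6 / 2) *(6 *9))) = 679 / 2241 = 0.30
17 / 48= 0.35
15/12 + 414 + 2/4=1663/4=415.75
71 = 71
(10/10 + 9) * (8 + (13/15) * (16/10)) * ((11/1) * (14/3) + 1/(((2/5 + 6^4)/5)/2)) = 702858112/145845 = 4819.21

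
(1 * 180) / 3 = 60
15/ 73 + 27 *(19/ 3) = 12498/ 73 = 171.21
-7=-7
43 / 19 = 2.26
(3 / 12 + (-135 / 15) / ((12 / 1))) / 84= -1 / 168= -0.01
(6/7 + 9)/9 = 23/21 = 1.10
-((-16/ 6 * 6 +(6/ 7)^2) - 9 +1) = 1140/ 49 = 23.27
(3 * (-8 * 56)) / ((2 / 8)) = -5376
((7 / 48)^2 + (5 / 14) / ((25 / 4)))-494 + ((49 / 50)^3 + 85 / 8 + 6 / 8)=-481.61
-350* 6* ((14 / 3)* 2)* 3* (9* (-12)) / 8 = 793800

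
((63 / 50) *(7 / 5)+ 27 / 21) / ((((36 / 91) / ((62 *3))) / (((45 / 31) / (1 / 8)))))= 16651.44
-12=-12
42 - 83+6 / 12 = -81 / 2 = -40.50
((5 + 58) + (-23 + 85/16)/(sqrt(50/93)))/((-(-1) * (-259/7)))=-1.05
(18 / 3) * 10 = 60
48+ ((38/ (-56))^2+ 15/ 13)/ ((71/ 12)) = 8732943/ 180908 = 48.27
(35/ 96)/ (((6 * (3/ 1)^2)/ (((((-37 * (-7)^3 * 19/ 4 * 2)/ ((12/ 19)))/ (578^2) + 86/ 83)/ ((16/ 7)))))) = 262103403205/ 55198844485632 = 0.00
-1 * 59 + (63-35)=-31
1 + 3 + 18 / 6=7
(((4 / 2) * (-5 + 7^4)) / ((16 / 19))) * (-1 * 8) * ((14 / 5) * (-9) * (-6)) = -34416144 / 5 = -6883228.80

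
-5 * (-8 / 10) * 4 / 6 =8 / 3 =2.67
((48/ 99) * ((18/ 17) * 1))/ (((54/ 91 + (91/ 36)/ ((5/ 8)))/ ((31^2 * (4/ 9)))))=47.28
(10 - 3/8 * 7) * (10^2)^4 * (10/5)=1475000000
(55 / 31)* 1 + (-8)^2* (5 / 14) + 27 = 11204 / 217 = 51.63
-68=-68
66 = 66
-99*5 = -495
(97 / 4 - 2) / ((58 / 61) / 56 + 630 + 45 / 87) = 1102087 / 31231621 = 0.04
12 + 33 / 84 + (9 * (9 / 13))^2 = 242351 / 4732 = 51.22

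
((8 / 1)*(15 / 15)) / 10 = 4 / 5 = 0.80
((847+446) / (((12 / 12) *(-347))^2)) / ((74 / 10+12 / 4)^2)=32325 / 325585936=0.00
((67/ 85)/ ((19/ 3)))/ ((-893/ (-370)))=14874/ 288439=0.05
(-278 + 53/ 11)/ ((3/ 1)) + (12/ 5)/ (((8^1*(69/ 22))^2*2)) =-21194823/ 232760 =-91.06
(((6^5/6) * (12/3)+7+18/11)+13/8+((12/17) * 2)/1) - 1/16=15545267/2992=5195.61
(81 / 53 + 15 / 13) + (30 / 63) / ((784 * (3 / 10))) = 22836329 / 8507772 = 2.68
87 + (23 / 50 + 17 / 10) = 2229 / 25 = 89.16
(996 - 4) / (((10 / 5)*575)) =496 / 575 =0.86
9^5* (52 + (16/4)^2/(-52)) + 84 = 39682020/13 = 3052463.08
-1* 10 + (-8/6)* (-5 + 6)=-34/3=-11.33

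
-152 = -152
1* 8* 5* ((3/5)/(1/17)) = 408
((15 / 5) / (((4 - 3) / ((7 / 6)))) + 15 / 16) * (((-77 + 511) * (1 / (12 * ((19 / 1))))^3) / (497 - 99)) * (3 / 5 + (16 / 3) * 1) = 1371223 / 566068331520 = 0.00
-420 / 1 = -420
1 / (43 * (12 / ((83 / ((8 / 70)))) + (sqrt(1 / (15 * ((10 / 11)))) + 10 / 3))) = 46259220 / 6619809967 - 5063415 * sqrt(66) / 72817909637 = 0.01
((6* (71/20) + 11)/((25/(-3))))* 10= -969/25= -38.76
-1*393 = -393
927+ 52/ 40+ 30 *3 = 10183/ 10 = 1018.30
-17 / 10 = -1.70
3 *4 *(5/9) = 20/3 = 6.67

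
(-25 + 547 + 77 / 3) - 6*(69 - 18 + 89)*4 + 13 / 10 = -84331 / 30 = -2811.03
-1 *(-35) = 35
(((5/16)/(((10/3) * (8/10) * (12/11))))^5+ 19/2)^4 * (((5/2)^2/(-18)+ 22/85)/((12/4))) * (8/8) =-6752949802737853663477943853132978407026930315762472772601021/28136618130297719439459251418479676611240050283290935951360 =-240.01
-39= -39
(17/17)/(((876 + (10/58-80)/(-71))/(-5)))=-10295/1805999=-0.01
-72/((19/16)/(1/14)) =-576/133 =-4.33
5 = 5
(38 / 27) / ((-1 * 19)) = -2 / 27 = -0.07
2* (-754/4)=-377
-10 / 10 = -1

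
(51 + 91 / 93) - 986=-86864 / 93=-934.02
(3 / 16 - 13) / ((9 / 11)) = -2255 / 144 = -15.66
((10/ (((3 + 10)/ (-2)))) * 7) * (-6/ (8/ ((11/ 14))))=165/ 26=6.35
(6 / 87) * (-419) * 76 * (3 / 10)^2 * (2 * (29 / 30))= -47766 / 125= -382.13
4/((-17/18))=-72/17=-4.24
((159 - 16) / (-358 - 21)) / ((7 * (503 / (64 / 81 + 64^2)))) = -47453120 / 108091179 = -0.44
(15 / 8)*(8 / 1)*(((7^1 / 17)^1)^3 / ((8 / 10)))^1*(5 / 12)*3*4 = 128625 / 19652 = 6.55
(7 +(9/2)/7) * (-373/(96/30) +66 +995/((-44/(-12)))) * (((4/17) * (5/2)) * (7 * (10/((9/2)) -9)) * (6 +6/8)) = -3804686205/11968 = -317904.93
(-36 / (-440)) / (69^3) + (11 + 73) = 337269241 / 4015110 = 84.00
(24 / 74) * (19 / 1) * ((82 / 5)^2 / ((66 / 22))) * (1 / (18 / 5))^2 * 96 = 4088192 / 999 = 4092.28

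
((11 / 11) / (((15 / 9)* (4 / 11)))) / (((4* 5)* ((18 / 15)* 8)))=11 / 1280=0.01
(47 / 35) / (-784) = -47 / 27440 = -0.00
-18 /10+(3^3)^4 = 2657196 /5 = 531439.20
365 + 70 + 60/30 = 437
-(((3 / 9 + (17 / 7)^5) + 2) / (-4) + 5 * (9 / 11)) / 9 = 9768410 / 4991679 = 1.96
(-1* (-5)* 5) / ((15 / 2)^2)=4 / 9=0.44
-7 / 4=-1.75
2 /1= 2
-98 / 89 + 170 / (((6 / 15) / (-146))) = -5522548 / 89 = -62051.10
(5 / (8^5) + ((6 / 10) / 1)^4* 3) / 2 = 7965749 / 40960000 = 0.19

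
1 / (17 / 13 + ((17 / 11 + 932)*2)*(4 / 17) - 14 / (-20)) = 24310 / 10728567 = 0.00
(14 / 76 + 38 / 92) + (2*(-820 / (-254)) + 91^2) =459978706 / 55499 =8288.05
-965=-965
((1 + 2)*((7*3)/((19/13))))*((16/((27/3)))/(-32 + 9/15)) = -7280/2983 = -2.44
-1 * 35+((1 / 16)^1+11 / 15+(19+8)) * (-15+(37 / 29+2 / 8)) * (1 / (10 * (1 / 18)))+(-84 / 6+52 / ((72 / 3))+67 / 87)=-100252957 / 139200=-720.21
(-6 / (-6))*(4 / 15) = 4 / 15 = 0.27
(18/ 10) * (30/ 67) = 54/ 67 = 0.81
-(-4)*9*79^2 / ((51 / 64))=4793088 / 17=281946.35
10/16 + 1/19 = 103/152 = 0.68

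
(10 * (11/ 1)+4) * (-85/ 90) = -323/ 3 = -107.67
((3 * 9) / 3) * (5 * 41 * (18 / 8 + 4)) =46125 / 4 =11531.25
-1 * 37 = -37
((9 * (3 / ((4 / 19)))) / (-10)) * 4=-513 / 10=-51.30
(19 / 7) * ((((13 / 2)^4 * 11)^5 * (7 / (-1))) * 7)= -407082199980807574845639200183 / 1048576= -388223838787849020810736.80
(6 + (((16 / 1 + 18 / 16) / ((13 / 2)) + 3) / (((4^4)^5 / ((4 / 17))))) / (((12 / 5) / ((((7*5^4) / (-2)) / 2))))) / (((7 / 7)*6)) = 1.00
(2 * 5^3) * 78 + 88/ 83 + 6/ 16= 12948953/ 664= 19501.44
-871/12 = -72.58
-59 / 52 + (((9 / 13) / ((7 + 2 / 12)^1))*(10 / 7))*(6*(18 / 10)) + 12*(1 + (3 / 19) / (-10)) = 18090599 / 1486940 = 12.17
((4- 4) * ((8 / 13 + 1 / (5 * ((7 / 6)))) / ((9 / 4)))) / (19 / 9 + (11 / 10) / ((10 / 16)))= 0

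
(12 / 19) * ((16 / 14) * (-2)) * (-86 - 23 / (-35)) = 123.20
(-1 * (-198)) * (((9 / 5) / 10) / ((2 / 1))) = 891 / 50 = 17.82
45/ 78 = 15/ 26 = 0.58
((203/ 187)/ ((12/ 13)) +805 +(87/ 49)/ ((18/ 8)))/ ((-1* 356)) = -88730659/ 39144336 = -2.27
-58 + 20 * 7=82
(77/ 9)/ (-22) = -7/ 18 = -0.39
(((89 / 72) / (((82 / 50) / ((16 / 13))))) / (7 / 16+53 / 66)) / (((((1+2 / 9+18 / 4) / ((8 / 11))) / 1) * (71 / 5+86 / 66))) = 56390400 / 9198272551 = 0.01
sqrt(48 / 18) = 2 * sqrt(6) / 3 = 1.63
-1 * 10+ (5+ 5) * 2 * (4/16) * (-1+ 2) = -5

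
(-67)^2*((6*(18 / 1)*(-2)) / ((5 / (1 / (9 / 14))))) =-1508304 / 5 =-301660.80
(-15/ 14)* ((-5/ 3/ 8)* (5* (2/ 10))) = 25/ 112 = 0.22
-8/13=-0.62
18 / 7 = 2.57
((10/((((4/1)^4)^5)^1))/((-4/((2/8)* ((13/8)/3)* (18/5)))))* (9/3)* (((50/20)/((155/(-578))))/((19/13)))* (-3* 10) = -6593535/10361797580161024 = -0.00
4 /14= 2 /7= 0.29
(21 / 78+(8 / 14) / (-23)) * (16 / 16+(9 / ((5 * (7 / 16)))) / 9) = 52173 / 146510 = 0.36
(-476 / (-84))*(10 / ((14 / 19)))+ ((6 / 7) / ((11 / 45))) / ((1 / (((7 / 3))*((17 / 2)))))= 33830 / 231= 146.45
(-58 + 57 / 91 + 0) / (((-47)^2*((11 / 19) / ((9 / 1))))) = -892791 / 2211209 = -0.40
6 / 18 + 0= 0.33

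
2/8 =0.25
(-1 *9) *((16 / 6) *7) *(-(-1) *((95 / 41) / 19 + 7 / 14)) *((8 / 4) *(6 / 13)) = -51408 / 533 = -96.45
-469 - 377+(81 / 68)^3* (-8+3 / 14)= -859.16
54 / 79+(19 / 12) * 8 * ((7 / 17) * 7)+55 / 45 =464329 / 12087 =38.42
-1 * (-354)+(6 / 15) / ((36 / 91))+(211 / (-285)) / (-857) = 520259399 / 1465470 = 355.01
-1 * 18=-18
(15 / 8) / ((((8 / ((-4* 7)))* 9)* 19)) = -35 / 912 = -0.04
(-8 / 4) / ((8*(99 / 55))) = -5 / 36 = -0.14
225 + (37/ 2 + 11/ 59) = 28755/ 118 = 243.69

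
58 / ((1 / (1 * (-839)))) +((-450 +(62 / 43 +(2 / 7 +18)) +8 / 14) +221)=-14710081 / 301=-48870.70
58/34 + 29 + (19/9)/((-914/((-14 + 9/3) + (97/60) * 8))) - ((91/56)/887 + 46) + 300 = 2118845696089/7442391240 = 284.70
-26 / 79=-0.33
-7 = -7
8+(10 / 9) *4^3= 712 / 9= 79.11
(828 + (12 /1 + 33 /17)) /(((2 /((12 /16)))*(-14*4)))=-42939 /7616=-5.64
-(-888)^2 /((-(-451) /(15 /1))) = -11828160 /451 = -26226.52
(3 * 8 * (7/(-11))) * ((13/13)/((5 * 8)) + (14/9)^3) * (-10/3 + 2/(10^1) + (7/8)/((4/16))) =-773423/36450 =-21.22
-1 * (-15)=15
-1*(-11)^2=-121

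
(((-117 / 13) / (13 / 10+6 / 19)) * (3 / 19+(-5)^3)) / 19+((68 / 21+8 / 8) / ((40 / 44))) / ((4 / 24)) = 13182307 / 204155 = 64.57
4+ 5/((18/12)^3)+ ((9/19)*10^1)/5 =3298/513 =6.43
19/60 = 0.32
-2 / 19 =-0.11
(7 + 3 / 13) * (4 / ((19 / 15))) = 5640 / 247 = 22.83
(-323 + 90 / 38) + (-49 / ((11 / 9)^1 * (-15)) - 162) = -501557 / 1045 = -479.96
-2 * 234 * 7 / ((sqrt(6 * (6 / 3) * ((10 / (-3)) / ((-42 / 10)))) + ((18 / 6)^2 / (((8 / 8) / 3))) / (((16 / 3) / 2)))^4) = -175923190729166340096 / 243992221340320630321 + 23096576153584926720 * sqrt(42) / 243992221340320630321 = -0.11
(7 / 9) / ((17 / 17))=7 / 9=0.78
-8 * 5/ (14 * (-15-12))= 20/ 189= 0.11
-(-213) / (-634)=-213 / 634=-0.34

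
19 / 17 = 1.12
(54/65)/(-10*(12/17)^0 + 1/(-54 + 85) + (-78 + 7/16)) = -26784/2821975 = -0.01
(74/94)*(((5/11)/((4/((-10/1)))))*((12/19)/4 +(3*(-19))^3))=1627382100/9823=165670.58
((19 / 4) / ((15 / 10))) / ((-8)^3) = -19 / 3072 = -0.01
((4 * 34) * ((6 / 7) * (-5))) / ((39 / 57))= -77520 / 91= -851.87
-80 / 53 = -1.51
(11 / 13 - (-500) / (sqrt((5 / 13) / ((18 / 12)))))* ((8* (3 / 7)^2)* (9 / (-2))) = -16200* sqrt(390) / 49 - 3564 / 637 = -6534.66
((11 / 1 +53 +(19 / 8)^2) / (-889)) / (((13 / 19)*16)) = -84683 / 11834368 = -0.01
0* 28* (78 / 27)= 0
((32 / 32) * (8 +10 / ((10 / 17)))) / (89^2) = 25 / 7921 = 0.00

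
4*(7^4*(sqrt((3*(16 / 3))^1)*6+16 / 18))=2151296 / 9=239032.89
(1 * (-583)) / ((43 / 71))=-41393 / 43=-962.63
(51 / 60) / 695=17 / 13900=0.00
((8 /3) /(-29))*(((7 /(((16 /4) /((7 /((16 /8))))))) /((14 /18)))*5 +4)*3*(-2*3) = 2082 /29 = 71.79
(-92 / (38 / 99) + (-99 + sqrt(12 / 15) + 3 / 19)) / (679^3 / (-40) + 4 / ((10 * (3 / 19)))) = 771840 / 17843664047 - 48 * sqrt(5) / 939140213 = 0.00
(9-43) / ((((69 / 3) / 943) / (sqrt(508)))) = -2788 * sqrt(127) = -31419.16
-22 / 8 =-2.75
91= 91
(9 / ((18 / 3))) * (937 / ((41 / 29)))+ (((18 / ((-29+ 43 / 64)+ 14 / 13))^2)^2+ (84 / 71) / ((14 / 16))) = 37363073993974432202913 / 37525310674344055822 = 995.68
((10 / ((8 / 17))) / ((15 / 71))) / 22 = 1207 / 264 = 4.57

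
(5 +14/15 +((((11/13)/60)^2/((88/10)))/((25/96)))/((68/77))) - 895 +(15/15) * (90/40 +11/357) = -53502445021/60333000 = -886.79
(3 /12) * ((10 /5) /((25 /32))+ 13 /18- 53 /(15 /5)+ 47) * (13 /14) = 190801 /25200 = 7.57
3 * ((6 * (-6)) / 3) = -36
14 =14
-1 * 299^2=-89401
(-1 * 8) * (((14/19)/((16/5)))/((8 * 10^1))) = -7/304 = -0.02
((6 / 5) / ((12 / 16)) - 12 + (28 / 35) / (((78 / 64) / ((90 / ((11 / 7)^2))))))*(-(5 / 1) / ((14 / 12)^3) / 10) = -11487312 / 2697695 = -4.26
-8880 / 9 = -2960 / 3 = -986.67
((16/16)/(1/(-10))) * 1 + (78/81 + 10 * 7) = 60.96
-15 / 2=-7.50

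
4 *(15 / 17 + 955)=65000 / 17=3823.53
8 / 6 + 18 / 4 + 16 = 131 / 6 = 21.83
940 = 940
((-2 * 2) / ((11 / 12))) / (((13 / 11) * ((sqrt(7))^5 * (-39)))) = 16 * sqrt(7) / 57967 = 0.00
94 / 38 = 47 / 19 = 2.47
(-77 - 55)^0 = 1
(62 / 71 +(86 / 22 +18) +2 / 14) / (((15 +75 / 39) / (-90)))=-7331922 / 60137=-121.92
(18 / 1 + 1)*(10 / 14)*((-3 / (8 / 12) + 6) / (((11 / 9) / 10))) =12825 / 77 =166.56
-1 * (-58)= 58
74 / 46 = 37 / 23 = 1.61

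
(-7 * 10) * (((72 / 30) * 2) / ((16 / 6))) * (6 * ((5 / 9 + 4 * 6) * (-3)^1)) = 55692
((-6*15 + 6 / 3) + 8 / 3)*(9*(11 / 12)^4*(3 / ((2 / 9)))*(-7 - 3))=73205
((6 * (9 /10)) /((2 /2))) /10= 27 /50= 0.54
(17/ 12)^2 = 289/ 144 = 2.01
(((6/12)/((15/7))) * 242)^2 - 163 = 680734/225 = 3025.48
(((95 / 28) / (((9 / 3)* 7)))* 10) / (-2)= -475 / 588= -0.81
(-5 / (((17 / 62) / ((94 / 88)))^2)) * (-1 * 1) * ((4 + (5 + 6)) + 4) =201670655 / 139876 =1441.78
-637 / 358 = -1.78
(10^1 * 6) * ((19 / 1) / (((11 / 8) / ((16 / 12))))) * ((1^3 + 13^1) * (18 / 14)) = 218880 / 11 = 19898.18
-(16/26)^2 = -64/169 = -0.38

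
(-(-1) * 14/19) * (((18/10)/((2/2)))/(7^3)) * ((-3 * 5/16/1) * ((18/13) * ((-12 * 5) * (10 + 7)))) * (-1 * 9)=-557685/12103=-46.08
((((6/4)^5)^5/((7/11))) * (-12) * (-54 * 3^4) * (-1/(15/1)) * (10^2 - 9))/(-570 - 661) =264981887005813263/25815941120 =10264273.76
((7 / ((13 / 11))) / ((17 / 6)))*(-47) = -21714 / 221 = -98.25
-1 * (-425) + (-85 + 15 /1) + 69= 424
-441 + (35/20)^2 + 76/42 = -436.13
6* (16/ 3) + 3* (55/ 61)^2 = 128147/ 3721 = 34.44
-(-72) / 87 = 24 / 29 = 0.83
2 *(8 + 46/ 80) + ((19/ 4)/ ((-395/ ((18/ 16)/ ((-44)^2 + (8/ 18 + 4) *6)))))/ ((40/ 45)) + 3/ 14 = 72370176449/ 4167761920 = 17.36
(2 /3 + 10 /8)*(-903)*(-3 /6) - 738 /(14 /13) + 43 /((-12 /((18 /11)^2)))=1155269 /6776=170.49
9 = 9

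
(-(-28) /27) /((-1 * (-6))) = 14 /81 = 0.17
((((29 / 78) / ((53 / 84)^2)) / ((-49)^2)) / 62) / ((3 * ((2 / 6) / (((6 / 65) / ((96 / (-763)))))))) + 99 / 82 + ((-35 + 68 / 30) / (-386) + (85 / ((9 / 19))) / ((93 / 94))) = 80406467878608103 / 440182835050140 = 182.67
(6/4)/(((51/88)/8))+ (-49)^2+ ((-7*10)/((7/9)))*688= -1011471/17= -59498.29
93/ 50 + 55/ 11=343/ 50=6.86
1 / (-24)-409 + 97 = -7489 / 24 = -312.04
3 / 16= 0.19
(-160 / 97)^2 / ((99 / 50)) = 1280000 / 931491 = 1.37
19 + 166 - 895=-710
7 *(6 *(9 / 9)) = 42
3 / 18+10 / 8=17 / 12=1.42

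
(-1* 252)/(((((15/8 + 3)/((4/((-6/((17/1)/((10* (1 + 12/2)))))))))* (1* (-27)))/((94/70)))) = -25568/61425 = -0.42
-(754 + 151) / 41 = -905 / 41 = -22.07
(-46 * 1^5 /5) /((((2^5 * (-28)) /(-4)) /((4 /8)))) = -23 /1120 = -0.02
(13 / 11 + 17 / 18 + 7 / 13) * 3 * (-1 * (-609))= 1392377 / 286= 4868.45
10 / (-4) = -5 / 2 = -2.50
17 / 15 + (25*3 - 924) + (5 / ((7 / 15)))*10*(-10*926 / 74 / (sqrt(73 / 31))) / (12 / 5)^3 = -12718 / 15 - 36171875*sqrt(2263) / 2722608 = -1479.88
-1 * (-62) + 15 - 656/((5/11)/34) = -244959/5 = -48991.80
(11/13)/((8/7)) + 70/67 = 12439/6968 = 1.79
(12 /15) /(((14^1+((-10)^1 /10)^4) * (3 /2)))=8 /225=0.04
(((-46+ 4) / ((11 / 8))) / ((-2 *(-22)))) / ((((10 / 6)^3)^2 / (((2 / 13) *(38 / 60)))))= -387828 / 122890625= -0.00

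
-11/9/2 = -11/18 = -0.61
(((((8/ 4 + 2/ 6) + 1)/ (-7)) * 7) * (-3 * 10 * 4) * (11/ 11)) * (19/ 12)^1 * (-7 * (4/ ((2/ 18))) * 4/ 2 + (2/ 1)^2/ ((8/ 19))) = -939550/ 3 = -313183.33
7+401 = 408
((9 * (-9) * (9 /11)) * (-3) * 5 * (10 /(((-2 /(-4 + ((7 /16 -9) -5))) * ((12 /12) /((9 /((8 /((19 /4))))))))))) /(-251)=-2627188425 /1413632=-1858.47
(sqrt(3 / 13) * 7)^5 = 151263 * sqrt(39) / 2197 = 429.97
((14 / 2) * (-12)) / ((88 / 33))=-31.50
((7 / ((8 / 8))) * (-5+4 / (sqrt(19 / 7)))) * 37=-1295+1036 * sqrt(133) / 19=-666.17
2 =2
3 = 3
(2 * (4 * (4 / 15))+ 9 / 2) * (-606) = -4019.80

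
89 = 89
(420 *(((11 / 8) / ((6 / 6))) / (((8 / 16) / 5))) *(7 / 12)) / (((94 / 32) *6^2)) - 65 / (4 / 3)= -28585 / 1692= -16.89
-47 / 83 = -0.57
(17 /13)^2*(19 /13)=5491 /2197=2.50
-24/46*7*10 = -840/23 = -36.52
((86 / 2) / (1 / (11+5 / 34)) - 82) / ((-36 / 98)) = -73549 / 68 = -1081.60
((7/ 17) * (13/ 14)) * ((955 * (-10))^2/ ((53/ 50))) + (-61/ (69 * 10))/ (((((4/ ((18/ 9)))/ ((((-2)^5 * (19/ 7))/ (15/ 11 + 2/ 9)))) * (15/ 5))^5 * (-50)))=136620206021535789208948484404/ 4152896447624456972125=32897571.07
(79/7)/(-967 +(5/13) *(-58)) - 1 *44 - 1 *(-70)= 2339675/90027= 25.99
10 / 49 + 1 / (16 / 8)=69 / 98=0.70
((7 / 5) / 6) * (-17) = -119 / 30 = -3.97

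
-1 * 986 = -986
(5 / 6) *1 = 5 / 6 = 0.83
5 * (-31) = -155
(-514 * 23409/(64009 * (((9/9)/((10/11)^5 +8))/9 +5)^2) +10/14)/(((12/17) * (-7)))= 202221397636487364257531/147677284936214670337932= 1.37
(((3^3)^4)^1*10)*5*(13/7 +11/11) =531441000/7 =75920142.86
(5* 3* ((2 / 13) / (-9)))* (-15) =50 / 13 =3.85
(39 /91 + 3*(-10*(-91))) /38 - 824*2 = -419255 /266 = -1576.15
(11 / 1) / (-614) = -11 / 614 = -0.02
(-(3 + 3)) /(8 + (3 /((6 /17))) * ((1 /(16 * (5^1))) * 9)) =-0.67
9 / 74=0.12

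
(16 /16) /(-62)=-1 /62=-0.02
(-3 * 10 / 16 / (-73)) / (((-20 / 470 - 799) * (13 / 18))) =-1269 / 28511756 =-0.00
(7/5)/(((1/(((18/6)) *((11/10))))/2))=231/25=9.24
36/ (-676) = -9/ 169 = -0.05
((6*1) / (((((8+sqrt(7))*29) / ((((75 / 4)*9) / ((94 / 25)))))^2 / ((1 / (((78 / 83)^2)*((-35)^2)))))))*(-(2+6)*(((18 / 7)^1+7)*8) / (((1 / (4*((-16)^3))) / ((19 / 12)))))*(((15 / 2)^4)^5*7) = 1532417322930588658154010772705078125 / 149657352545792 - 21583342576487164199352264404296875*sqrt(7) / 9353584534112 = 4134449806192516467741.76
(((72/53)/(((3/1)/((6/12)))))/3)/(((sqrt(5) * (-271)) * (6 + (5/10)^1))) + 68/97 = 68/97 - 8 * sqrt(5)/933595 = 0.70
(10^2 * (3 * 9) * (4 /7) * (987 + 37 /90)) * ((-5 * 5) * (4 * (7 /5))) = -213280800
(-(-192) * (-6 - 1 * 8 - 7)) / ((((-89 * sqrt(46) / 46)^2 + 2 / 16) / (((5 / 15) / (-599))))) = 82432 / 6330831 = 0.01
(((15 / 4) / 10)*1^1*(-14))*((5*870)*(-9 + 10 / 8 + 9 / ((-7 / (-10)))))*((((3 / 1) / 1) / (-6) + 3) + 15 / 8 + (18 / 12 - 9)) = 23326875 / 64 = 364482.42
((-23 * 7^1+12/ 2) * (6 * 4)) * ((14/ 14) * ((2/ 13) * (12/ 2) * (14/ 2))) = -312480/ 13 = -24036.92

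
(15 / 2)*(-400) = -3000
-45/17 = -2.65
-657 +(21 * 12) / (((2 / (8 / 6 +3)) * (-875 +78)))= -524175 / 797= -657.69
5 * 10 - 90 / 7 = 260 / 7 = 37.14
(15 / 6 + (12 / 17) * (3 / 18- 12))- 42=-1627 / 34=-47.85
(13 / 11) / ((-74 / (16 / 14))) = -52 / 2849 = -0.02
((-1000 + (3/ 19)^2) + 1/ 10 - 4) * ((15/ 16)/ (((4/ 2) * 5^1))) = -10871967/ 115520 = -94.11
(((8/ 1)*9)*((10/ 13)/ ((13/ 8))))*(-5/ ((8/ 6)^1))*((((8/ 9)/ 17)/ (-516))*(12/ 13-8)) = -147200/ 1606007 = -0.09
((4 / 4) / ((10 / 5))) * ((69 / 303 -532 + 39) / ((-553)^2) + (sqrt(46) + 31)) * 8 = 4 * sqrt(46) + 6925412 / 55853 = 151.12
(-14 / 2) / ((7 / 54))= -54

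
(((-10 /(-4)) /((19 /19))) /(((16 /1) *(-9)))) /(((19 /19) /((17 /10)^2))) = -289 /5760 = -0.05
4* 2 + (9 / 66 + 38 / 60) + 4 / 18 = 4451 / 495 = 8.99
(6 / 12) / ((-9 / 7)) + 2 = 29 / 18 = 1.61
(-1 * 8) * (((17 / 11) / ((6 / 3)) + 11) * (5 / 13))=-5180 / 143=-36.22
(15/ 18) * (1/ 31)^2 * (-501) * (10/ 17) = -4175/ 16337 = -0.26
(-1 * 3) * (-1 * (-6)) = -18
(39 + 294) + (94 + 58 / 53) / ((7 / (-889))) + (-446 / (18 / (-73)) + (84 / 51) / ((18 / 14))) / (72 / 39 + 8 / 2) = -782979633 / 68476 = -11434.37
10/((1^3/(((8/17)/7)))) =80/119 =0.67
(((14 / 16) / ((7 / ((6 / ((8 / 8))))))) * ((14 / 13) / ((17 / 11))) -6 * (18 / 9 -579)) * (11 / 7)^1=16834785 / 3094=5441.11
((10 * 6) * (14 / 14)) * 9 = 540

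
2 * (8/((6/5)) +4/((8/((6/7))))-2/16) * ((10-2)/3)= 2342/63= 37.17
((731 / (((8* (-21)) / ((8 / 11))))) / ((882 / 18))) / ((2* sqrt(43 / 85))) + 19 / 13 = 19 / 13 -17* sqrt(3655) / 22638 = 1.42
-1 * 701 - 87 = -788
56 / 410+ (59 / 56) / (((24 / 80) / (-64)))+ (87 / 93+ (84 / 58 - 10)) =-898820123 / 3870195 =-232.24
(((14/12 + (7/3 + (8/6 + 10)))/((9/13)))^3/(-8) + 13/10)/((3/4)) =-7735896337/4723920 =-1637.60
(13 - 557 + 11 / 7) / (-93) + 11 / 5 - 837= -2698289 / 3255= -828.97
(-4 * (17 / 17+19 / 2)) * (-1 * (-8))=-336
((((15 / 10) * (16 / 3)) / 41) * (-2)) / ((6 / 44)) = -352 / 123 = -2.86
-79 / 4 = -19.75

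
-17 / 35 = -0.49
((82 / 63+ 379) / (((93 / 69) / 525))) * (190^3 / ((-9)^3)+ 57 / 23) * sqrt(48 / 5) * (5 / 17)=-377870439467300 * sqrt(15) / 1152549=-1269781952.07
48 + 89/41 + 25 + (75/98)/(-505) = 30505021/405818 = 75.17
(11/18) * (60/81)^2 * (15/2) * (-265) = -1457500/2187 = -666.44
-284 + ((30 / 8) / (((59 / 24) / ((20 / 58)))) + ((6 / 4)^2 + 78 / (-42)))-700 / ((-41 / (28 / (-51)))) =-29296827241 / 100175628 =-292.45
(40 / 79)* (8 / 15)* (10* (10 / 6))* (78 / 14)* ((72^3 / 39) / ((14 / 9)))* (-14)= -2159843.76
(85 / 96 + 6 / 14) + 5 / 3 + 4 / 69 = 15655 / 5152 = 3.04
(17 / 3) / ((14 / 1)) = 17 / 42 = 0.40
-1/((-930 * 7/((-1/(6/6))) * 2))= -1/13020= -0.00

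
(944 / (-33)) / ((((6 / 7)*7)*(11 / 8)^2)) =-30208 / 11979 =-2.52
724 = 724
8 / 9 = 0.89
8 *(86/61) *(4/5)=2752/305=9.02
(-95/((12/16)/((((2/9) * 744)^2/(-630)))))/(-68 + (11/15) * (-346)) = -1230080/72009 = -17.08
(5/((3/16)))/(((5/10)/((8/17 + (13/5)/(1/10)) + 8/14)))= 514880/357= 1442.24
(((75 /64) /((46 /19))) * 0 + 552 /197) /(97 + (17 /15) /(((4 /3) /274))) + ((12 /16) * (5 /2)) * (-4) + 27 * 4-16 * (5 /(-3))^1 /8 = 404922689 /3899418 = 103.84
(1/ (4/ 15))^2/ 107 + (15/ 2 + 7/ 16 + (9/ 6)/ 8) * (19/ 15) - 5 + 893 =4614301/ 5136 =898.42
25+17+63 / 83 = 3549 / 83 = 42.76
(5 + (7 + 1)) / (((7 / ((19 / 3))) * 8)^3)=89167 / 4741632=0.02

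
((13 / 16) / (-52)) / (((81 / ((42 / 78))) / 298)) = -1043 / 33696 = -0.03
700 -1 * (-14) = 714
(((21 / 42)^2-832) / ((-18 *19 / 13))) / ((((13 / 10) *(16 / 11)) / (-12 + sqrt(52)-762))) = -7868355 / 608 + 60995 *sqrt(13) / 1824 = -12820.80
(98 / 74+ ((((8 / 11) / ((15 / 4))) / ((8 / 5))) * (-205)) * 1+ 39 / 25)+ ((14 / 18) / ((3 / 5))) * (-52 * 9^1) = -19188956 / 30525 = -628.63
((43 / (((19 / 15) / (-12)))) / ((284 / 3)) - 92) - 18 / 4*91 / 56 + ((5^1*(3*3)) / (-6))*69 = -13406161 / 21584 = -621.12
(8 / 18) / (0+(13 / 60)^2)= 1600 / 169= 9.47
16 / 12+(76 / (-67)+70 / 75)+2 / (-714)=45029 / 39865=1.13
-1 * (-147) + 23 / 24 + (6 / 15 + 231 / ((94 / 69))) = 1793081 / 5640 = 317.92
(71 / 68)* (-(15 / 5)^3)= -1917 / 68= -28.19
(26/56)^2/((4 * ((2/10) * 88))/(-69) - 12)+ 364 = 1281850687/3521728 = 363.98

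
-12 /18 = -2 /3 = -0.67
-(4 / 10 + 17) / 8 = -87 / 40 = -2.18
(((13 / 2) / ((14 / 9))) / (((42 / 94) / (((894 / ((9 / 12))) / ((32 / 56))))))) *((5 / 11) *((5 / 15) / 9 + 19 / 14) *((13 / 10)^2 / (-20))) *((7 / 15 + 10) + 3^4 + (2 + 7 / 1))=-1110824284609 / 10584000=-104953.16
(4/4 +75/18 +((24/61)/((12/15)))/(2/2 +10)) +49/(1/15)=2980091/4026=740.21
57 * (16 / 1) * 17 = 15504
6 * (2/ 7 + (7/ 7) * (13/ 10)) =333/ 35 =9.51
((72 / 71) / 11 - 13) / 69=-10081 / 53889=-0.19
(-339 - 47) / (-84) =4.60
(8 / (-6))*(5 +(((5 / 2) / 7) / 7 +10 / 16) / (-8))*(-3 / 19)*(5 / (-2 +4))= 77075 / 29792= 2.59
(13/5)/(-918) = -13/4590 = -0.00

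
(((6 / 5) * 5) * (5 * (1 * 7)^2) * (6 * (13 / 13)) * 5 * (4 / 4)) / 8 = 11025 / 2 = 5512.50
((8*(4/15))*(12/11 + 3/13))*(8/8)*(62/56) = 2232/715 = 3.12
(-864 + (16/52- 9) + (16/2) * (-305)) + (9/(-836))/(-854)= -30745998243/9281272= -3312.69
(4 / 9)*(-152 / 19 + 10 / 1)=8 / 9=0.89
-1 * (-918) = 918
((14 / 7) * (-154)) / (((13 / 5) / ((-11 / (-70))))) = -242 / 13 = -18.62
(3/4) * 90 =135/2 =67.50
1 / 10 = 0.10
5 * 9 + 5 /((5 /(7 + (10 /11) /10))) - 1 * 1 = 562 /11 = 51.09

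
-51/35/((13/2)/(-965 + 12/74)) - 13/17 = 61683211/286195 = 215.53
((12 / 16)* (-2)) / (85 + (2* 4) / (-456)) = -0.02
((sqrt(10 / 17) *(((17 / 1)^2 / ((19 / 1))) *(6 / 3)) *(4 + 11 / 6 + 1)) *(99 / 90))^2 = 30757.44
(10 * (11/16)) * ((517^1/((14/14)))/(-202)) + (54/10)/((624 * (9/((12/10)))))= -9240769/525200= -17.59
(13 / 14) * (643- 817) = -1131 / 7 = -161.57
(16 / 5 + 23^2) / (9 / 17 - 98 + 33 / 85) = -45237 / 8252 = -5.48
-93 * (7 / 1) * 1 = -651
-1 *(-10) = 10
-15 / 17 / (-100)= 3 / 340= 0.01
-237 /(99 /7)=-553 /33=-16.76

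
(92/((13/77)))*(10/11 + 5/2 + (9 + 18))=16570.62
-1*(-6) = 6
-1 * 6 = -6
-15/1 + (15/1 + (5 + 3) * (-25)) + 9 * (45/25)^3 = -18439/125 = -147.51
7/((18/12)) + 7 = 35/3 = 11.67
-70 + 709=639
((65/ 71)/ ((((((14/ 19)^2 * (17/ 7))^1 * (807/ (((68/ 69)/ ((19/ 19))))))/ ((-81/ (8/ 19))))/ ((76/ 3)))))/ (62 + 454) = -0.01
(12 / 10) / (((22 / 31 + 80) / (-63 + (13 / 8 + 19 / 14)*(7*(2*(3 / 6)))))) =-10447 / 16680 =-0.63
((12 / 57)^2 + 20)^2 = 52359696 / 130321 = 401.77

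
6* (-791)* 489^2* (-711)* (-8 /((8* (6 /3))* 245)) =-57635095509 /35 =-1646717014.54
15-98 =-83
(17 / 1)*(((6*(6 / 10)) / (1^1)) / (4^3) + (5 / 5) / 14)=2431 / 1120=2.17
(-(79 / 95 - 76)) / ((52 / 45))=64269 / 988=65.05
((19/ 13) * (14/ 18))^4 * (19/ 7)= 849301957/ 187388721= 4.53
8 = 8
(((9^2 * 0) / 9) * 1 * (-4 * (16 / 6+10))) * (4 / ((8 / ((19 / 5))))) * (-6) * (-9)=0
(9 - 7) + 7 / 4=15 / 4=3.75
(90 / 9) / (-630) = -1 / 63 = -0.02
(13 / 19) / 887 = 13 / 16853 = 0.00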